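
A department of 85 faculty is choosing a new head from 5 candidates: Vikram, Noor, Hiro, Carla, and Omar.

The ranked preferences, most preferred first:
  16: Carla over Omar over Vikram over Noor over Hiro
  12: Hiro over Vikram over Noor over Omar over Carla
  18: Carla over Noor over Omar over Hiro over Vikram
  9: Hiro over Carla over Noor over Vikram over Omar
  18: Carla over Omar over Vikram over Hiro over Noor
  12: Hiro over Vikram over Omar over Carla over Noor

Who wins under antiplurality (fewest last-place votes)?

Last-place votes: Vikram 18, Noor 30, Hiro 16, Carla 12, Omar 9.

Omar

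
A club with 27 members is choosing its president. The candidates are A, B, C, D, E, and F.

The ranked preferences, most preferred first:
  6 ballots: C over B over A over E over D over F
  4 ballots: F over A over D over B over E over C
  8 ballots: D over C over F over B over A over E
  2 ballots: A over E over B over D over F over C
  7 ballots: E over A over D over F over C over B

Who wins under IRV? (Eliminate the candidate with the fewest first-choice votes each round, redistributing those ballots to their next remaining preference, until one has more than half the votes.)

E

Round 1: A 2, B 0, C 6, D 8, E 7, F 4. B eliminated.
Round 2: A 2, C 6, D 8, E 7, F 4. A eliminated.
Round 3: C 6, D 8, E 9, F 4. F eliminated.
Round 4: C 6, D 12, E 9. C eliminated.
Round 5: D 12, E 15. E has a majority (≥14).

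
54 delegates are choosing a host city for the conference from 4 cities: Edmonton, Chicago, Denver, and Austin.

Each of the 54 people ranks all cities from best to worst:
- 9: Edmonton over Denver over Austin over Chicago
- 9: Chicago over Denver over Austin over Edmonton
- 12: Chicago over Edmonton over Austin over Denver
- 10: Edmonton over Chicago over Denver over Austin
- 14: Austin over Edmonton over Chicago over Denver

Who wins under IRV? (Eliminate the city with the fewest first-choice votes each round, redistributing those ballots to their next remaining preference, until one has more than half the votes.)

Round 1: Edmonton 19, Chicago 21, Denver 0, Austin 14. Denver eliminated.
Round 2: Edmonton 19, Chicago 21, Austin 14. Austin eliminated.
Round 3: Edmonton 33, Chicago 21. Edmonton has a majority (≥28).

Edmonton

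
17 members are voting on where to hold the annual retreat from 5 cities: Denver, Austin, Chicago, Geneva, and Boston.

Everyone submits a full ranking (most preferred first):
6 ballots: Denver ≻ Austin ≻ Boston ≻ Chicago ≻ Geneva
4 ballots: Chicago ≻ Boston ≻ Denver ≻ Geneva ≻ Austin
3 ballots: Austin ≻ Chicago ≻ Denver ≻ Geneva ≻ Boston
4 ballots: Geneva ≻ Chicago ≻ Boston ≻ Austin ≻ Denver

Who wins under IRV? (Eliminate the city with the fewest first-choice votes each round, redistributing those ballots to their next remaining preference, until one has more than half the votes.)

Chicago

Round 1: Denver 6, Austin 3, Chicago 4, Geneva 4, Boston 0. Boston eliminated.
Round 2: Denver 6, Austin 3, Chicago 4, Geneva 4. Austin eliminated.
Round 3: Denver 6, Chicago 7, Geneva 4. Geneva eliminated.
Round 4: Denver 6, Chicago 11. Chicago has a majority (≥9).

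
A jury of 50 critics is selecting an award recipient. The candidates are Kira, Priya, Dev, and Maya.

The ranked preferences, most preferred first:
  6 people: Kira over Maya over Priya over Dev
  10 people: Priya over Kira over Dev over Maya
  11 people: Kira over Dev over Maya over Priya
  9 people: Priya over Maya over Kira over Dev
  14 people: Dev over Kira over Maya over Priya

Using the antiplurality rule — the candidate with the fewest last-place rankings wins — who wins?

Last-place votes: Kira 0, Priya 25, Dev 15, Maya 10.

Kira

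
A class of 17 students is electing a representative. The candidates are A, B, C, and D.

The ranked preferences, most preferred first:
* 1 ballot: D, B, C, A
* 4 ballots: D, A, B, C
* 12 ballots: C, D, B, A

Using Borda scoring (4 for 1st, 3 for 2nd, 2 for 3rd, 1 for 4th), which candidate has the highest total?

D

A: 1×1 + 4×3 + 12×1 = 25
B: 1×3 + 4×2 + 12×2 = 35
C: 1×2 + 4×1 + 12×4 = 54
D: 1×4 + 4×4 + 12×3 = 56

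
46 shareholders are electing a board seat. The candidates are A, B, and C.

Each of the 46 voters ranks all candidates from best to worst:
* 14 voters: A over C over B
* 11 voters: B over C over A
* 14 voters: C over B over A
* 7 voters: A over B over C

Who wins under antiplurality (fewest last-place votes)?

Last-place votes: A 25, B 14, C 7.

C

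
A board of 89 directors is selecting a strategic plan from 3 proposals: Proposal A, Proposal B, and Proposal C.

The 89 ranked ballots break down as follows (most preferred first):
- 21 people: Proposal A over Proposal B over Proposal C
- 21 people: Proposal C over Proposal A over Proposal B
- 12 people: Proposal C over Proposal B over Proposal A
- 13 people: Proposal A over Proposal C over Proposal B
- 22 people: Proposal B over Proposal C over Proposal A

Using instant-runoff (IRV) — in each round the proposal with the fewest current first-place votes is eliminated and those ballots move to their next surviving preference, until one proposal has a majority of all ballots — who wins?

Proposal C

Round 1: Proposal A 34, Proposal B 22, Proposal C 33. Proposal B eliminated.
Round 2: Proposal A 34, Proposal C 55. Proposal C has a majority (≥45).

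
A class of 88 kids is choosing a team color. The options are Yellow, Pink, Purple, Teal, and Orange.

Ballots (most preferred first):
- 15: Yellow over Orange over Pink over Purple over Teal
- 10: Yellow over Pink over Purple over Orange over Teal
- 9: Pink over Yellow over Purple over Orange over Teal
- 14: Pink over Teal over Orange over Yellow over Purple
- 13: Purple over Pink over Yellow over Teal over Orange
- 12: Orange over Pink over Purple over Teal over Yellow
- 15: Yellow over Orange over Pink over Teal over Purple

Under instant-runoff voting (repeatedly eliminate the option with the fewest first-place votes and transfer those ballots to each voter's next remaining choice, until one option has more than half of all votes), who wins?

Round 1: Yellow 40, Pink 23, Purple 13, Teal 0, Orange 12. Teal eliminated.
Round 2: Yellow 40, Pink 23, Purple 13, Orange 12. Orange eliminated.
Round 3: Yellow 40, Pink 35, Purple 13. Purple eliminated.
Round 4: Yellow 40, Pink 48. Pink has a majority (≥45).

Pink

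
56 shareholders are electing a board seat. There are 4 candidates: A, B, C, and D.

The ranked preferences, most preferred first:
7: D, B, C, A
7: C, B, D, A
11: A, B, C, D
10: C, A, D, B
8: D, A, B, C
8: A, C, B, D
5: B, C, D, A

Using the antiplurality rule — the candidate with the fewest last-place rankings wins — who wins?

Last-place votes: A 19, B 10, C 8, D 19.

C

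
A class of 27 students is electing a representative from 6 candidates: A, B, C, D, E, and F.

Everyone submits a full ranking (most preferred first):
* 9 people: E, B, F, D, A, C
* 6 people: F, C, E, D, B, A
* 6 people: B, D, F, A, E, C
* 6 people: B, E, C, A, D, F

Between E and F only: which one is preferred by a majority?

E is ranked above F on 15 ballots; F above E on 12.

E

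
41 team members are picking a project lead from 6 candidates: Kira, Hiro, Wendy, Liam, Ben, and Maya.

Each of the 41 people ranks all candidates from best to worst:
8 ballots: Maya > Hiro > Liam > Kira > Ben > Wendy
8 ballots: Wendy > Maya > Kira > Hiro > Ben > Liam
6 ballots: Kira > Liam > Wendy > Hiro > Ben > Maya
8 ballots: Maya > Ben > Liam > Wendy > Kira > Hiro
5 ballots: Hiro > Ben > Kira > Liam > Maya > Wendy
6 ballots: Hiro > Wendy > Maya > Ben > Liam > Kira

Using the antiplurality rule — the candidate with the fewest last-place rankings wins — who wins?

Last-place votes: Kira 6, Hiro 8, Wendy 13, Liam 8, Ben 0, Maya 6.

Ben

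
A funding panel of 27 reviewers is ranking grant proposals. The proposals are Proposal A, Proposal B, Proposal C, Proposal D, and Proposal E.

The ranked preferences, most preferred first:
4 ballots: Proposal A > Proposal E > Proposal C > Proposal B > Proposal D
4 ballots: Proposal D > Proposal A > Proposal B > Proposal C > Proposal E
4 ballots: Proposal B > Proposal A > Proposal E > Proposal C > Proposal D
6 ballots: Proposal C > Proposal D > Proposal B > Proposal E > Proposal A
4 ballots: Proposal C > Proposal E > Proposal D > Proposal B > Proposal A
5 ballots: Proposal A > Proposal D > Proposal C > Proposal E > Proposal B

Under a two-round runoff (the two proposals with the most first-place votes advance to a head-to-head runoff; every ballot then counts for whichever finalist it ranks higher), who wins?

Round 1 first-place votes: Proposal A 9, Proposal B 4, Proposal C 10, Proposal D 4, Proposal E 0. Proposal C and Proposal A advance.
Runoff: Proposal C is ranked above Proposal A on 10 ballots, Proposal A above Proposal C on 17.

Proposal A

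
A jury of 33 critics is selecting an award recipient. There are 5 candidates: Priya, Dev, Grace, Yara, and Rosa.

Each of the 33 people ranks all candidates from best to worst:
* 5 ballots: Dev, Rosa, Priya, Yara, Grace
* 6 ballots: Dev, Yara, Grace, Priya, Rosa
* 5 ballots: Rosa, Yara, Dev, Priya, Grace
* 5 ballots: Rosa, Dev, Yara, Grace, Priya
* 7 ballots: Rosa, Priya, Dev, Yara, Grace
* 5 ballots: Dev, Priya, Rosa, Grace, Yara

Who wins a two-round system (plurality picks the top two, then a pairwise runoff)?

Round 1 first-place votes: Priya 0, Dev 16, Grace 0, Yara 0, Rosa 17. Rosa and Dev advance.
Runoff: Rosa is ranked above Dev on 17 ballots, Dev above Rosa on 16.

Rosa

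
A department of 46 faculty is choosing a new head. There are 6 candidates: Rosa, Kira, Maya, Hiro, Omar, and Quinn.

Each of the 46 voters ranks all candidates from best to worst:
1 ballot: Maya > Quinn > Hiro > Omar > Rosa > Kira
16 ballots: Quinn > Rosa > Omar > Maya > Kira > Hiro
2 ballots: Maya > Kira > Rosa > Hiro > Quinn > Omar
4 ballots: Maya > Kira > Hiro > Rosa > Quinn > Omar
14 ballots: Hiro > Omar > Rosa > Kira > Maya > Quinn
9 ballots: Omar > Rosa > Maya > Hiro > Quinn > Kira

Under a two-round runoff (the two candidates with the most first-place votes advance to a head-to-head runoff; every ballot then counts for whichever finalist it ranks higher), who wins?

Round 1 first-place votes: Rosa 0, Kira 0, Maya 7, Hiro 14, Omar 9, Quinn 16. Quinn and Hiro advance.
Runoff: Quinn is ranked above Hiro on 17 ballots, Hiro above Quinn on 29.

Hiro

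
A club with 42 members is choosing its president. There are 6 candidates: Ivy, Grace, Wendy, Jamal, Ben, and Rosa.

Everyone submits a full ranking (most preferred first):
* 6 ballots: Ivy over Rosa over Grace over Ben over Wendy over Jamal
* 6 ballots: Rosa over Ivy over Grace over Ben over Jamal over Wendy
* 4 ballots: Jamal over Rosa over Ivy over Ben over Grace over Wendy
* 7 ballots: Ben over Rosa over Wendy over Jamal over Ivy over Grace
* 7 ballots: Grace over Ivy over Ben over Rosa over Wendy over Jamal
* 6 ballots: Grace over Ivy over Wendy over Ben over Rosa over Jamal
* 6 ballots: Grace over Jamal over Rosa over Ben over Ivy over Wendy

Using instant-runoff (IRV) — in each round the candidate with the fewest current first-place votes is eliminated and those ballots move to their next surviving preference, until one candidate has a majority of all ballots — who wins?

Round 1: Ivy 6, Grace 19, Wendy 0, Jamal 4, Ben 7, Rosa 6. Wendy eliminated.
Round 2: Ivy 6, Grace 19, Jamal 4, Ben 7, Rosa 6. Jamal eliminated.
Round 3: Ivy 6, Grace 19, Ben 7, Rosa 10. Ivy eliminated.
Round 4: Grace 19, Ben 7, Rosa 16. Ben eliminated.
Round 5: Grace 19, Rosa 23. Rosa has a majority (≥22).

Rosa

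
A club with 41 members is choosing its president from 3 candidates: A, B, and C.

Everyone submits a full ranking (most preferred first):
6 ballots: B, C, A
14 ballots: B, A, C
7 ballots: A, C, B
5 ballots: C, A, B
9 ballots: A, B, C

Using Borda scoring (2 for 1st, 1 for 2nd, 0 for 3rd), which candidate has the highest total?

A: 6×0 + 14×1 + 7×2 + 5×1 + 9×2 = 51
B: 6×2 + 14×2 + 7×0 + 5×0 + 9×1 = 49
C: 6×1 + 14×0 + 7×1 + 5×2 + 9×0 = 23

A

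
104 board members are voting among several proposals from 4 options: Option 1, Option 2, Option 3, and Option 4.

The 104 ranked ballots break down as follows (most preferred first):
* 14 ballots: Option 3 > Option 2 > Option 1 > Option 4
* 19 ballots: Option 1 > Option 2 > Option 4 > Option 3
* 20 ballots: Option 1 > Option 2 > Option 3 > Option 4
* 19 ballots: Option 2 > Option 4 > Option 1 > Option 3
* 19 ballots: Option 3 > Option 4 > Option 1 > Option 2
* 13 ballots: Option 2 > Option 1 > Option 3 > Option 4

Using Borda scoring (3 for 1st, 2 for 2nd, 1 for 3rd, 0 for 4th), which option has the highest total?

Option 1: 14×1 + 19×3 + 20×3 + 19×1 + 19×1 + 13×2 = 195
Option 2: 14×2 + 19×2 + 20×2 + 19×3 + 19×0 + 13×3 = 202
Option 3: 14×3 + 19×0 + 20×1 + 19×0 + 19×3 + 13×1 = 132
Option 4: 14×0 + 19×1 + 20×0 + 19×2 + 19×2 + 13×0 = 95

Option 2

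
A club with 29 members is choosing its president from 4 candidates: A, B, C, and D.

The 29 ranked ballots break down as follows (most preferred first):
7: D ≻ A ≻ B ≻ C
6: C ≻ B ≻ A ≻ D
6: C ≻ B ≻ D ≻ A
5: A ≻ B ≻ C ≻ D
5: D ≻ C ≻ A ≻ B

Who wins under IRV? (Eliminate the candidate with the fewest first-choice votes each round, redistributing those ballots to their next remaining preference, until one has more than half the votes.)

C

Round 1: A 5, B 0, C 12, D 12. B eliminated.
Round 2: A 5, C 12, D 12. A eliminated.
Round 3: C 17, D 12. C has a majority (≥15).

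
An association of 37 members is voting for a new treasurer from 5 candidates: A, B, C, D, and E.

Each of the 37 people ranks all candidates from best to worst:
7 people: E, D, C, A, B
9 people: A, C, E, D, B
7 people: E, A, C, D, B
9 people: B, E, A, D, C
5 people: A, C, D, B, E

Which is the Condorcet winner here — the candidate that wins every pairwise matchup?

E vs A: 23–14
E vs B: 23–14
E vs C: 23–14
E vs D: 32–5
E beats every other candidate.

E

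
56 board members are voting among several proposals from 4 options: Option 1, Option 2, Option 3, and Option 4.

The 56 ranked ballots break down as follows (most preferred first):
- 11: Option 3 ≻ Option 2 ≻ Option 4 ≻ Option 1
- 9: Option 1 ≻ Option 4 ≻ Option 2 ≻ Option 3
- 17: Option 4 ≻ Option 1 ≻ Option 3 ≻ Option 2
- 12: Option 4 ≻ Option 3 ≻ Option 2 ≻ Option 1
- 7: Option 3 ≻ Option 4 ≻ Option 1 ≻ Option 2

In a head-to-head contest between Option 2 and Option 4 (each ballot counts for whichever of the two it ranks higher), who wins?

Option 4

Option 2 is ranked above Option 4 on 11 ballots; Option 4 above Option 2 on 45.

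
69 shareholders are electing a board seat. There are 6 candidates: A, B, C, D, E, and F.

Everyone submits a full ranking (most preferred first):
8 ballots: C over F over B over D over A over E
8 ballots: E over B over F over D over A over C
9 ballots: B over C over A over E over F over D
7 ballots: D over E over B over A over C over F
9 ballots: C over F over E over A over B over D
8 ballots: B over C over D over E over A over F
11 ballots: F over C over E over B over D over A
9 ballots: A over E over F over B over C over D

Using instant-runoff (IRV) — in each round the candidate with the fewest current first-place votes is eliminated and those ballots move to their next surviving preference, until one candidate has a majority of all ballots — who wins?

Round 1: A 9, B 17, C 17, D 7, E 8, F 11. D eliminated.
Round 2: A 9, B 17, C 17, E 15, F 11. A eliminated.
Round 3: B 17, C 17, E 24, F 11. F eliminated.
Round 4: B 17, C 28, E 24. B eliminated.
Round 5: C 45, E 24. C has a majority (≥35).

C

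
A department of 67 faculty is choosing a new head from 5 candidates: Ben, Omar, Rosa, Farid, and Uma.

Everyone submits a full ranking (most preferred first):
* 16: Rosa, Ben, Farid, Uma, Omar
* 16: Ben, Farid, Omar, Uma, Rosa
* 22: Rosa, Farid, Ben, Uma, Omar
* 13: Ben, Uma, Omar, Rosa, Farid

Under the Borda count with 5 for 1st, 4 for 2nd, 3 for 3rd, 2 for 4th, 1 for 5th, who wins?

Ben: 16×4 + 16×5 + 22×3 + 13×5 = 275
Omar: 16×1 + 16×3 + 22×1 + 13×3 = 125
Rosa: 16×5 + 16×1 + 22×5 + 13×2 = 232
Farid: 16×3 + 16×4 + 22×4 + 13×1 = 213
Uma: 16×2 + 16×2 + 22×2 + 13×4 = 160

Ben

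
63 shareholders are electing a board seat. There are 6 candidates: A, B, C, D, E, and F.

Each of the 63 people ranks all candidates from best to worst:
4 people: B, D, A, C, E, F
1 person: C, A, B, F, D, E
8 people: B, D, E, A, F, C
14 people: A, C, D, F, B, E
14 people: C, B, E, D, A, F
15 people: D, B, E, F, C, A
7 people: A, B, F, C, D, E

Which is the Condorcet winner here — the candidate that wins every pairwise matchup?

B

B vs A: 41–22
B vs C: 34–29
B vs D: 34–29
B vs E: 63–0
B vs F: 49–14
B beats every other candidate.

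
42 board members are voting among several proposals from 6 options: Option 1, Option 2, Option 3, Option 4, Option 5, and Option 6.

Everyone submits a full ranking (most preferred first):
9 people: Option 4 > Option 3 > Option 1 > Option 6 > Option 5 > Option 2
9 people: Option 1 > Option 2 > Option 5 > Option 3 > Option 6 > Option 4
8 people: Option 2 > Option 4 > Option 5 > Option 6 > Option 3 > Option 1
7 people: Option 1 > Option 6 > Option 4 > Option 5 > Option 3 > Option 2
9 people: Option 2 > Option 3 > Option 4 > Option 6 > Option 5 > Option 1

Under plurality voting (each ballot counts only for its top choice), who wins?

Option 2

First-place votes: Option 1 16, Option 2 17, Option 3 0, Option 4 9, Option 5 0, Option 6 0.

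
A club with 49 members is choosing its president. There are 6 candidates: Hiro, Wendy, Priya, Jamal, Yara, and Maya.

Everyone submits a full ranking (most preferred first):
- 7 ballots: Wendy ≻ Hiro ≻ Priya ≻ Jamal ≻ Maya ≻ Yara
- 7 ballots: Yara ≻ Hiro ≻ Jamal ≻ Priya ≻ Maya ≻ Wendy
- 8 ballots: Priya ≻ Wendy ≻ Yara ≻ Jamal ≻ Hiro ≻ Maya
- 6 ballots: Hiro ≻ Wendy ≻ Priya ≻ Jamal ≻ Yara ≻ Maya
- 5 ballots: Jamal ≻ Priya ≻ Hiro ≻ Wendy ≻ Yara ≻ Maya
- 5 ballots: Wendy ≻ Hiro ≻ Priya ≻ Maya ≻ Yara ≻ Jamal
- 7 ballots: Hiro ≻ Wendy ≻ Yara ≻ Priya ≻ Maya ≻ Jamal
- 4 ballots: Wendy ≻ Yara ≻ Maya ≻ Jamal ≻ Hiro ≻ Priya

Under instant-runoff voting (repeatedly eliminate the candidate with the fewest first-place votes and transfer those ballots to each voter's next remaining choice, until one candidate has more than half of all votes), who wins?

Round 1: Hiro 13, Wendy 16, Priya 8, Jamal 5, Yara 7, Maya 0. Maya eliminated.
Round 2: Hiro 13, Wendy 16, Priya 8, Jamal 5, Yara 7. Jamal eliminated.
Round 3: Hiro 13, Wendy 16, Priya 13, Yara 7. Yara eliminated.
Round 4: Hiro 20, Wendy 16, Priya 13. Priya eliminated.
Round 5: Hiro 25, Wendy 24. Hiro has a majority (≥25).

Hiro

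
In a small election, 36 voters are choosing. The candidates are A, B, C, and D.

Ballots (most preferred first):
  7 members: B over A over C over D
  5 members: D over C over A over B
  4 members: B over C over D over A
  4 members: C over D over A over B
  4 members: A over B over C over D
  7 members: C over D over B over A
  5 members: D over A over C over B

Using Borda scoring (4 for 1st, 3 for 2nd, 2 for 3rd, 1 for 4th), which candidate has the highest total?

A: 7×3 + 5×2 + 4×1 + 4×2 + 4×4 + 7×1 + 5×3 = 81
B: 7×4 + 5×1 + 4×4 + 4×1 + 4×3 + 7×2 + 5×1 = 84
C: 7×2 + 5×3 + 4×3 + 4×4 + 4×2 + 7×4 + 5×2 = 103
D: 7×1 + 5×4 + 4×2 + 4×3 + 4×1 + 7×3 + 5×4 = 92

C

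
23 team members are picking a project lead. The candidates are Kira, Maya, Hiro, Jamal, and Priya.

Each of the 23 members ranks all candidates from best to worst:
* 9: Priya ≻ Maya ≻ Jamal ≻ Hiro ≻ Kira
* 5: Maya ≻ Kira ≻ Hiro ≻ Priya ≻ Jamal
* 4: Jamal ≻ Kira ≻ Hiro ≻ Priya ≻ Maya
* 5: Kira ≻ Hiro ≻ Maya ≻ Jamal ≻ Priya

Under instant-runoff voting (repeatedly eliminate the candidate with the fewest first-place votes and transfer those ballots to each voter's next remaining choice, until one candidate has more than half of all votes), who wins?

Kira

Round 1: Kira 5, Maya 5, Hiro 0, Jamal 4, Priya 9. Hiro eliminated.
Round 2: Kira 5, Maya 5, Jamal 4, Priya 9. Jamal eliminated.
Round 3: Kira 9, Maya 5, Priya 9. Maya eliminated.
Round 4: Kira 14, Priya 9. Kira has a majority (≥12).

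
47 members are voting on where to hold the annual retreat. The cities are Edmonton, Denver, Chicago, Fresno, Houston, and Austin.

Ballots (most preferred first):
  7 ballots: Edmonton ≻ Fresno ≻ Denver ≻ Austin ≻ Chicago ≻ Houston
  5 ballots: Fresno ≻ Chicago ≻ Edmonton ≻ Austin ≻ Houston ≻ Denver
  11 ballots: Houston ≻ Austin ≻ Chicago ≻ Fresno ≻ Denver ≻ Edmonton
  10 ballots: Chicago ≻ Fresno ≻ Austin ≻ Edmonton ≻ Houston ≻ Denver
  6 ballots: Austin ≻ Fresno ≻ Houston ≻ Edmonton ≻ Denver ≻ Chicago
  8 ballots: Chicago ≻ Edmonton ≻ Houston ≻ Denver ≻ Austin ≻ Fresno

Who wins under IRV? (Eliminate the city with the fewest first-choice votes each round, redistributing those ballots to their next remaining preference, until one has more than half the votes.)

Chicago

Round 1: Edmonton 7, Denver 0, Chicago 18, Fresno 5, Houston 11, Austin 6. Denver eliminated.
Round 2: Edmonton 7, Chicago 18, Fresno 5, Houston 11, Austin 6. Fresno eliminated.
Round 3: Edmonton 7, Chicago 23, Houston 11, Austin 6. Austin eliminated.
Round 4: Edmonton 7, Chicago 23, Houston 17. Edmonton eliminated.
Round 5: Chicago 30, Houston 17. Chicago has a majority (≥24).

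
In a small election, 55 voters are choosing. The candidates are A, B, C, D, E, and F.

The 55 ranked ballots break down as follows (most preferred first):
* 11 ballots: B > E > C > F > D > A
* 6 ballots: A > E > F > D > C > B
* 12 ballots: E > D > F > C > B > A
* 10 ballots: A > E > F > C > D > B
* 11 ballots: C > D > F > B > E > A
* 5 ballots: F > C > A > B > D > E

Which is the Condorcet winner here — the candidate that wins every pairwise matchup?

E vs A: 34–21
E vs B: 28–27
E vs C: 39–16
E vs D: 39–16
E vs F: 39–16
E beats every other candidate.

E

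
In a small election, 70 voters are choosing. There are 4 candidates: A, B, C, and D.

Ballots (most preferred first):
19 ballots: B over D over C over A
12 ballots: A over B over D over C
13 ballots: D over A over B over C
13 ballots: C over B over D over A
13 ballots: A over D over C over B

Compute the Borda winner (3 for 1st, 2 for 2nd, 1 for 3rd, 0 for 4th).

A: 19×0 + 12×3 + 13×2 + 13×0 + 13×3 = 101
B: 19×3 + 12×2 + 13×1 + 13×2 + 13×0 = 120
C: 19×1 + 12×0 + 13×0 + 13×3 + 13×1 = 71
D: 19×2 + 12×1 + 13×3 + 13×1 + 13×2 = 128

D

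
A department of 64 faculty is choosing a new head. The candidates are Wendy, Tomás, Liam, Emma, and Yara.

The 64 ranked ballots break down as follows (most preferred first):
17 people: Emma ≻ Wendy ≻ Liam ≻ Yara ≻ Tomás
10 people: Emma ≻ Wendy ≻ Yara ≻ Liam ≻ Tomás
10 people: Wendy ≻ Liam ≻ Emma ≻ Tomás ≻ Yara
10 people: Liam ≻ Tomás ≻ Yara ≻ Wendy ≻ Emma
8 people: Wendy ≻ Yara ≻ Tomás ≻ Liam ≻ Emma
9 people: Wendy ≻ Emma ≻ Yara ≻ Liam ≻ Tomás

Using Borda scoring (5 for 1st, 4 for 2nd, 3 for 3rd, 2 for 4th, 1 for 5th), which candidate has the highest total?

Wendy

Wendy: 17×4 + 10×4 + 10×5 + 10×2 + 8×5 + 9×5 = 263
Tomás: 17×1 + 10×1 + 10×2 + 10×4 + 8×3 + 9×1 = 120
Liam: 17×3 + 10×2 + 10×4 + 10×5 + 8×2 + 9×2 = 195
Emma: 17×5 + 10×5 + 10×3 + 10×1 + 8×1 + 9×4 = 219
Yara: 17×2 + 10×3 + 10×1 + 10×3 + 8×4 + 9×3 = 163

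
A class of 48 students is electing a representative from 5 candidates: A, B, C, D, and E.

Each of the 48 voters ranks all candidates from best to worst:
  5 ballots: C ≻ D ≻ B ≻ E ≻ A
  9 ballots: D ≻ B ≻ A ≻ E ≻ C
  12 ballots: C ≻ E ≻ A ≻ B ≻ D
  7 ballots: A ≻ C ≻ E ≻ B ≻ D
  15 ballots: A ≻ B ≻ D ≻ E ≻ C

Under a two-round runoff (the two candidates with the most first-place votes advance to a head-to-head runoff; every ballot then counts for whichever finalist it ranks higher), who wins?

A

Round 1 first-place votes: A 22, B 0, C 17, D 9, E 0. A and C advance.
Runoff: A is ranked above C on 31 ballots, C above A on 17.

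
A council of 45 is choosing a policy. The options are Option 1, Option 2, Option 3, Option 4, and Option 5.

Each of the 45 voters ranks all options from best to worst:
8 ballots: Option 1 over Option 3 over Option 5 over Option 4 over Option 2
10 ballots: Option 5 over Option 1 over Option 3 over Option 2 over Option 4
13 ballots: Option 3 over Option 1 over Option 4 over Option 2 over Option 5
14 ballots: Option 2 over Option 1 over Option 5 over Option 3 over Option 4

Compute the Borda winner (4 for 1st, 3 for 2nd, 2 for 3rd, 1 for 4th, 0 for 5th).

Option 1

Option 1: 8×4 + 10×3 + 13×3 + 14×3 = 143
Option 2: 8×0 + 10×1 + 13×1 + 14×4 = 79
Option 3: 8×3 + 10×2 + 13×4 + 14×1 = 110
Option 4: 8×1 + 10×0 + 13×2 + 14×0 = 34
Option 5: 8×2 + 10×4 + 13×0 + 14×2 = 84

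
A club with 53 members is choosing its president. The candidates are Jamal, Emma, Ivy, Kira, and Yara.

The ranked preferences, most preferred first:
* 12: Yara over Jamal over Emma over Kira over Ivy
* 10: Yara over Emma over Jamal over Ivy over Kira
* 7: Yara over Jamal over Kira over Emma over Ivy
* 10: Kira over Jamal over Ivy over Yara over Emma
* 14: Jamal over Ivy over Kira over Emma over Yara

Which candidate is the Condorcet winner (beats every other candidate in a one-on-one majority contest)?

Yara vs Jamal: 29–24
Yara vs Emma: 39–14
Yara vs Ivy: 29–24
Yara vs Kira: 29–24
Yara beats every other candidate.

Yara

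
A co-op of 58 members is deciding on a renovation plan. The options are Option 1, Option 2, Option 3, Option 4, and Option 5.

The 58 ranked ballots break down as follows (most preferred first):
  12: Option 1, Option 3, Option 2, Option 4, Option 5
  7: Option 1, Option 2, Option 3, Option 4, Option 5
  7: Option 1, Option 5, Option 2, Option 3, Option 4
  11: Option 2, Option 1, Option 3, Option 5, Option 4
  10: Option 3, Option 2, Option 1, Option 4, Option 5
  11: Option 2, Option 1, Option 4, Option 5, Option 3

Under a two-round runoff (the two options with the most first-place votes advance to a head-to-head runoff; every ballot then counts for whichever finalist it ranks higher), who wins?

Round 1 first-place votes: Option 1 26, Option 2 22, Option 3 10, Option 4 0, Option 5 0. Option 1 and Option 2 advance.
Runoff: Option 1 is ranked above Option 2 on 26 ballots, Option 2 above Option 1 on 32.

Option 2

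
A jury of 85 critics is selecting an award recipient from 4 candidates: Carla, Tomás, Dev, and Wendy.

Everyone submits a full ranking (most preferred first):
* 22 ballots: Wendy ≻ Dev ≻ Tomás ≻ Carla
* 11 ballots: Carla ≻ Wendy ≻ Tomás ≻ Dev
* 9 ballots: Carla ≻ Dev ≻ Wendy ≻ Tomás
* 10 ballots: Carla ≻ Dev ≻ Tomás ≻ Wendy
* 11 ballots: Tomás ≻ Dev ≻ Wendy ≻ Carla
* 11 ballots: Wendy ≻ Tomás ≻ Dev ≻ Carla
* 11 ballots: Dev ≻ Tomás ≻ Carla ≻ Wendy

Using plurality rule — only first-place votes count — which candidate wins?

First-place votes: Carla 30, Tomás 11, Dev 11, Wendy 33.

Wendy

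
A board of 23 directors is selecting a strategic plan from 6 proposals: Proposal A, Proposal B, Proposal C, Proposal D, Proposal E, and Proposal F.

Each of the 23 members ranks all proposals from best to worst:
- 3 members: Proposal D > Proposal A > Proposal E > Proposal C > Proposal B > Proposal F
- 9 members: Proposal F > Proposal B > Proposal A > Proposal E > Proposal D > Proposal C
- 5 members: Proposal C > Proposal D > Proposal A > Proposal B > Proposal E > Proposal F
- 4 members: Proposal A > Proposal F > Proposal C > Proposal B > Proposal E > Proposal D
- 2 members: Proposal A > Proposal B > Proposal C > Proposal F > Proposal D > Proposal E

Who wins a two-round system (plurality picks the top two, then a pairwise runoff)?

Round 1 first-place votes: Proposal A 6, Proposal B 0, Proposal C 5, Proposal D 3, Proposal E 0, Proposal F 9. Proposal F and Proposal A advance.
Runoff: Proposal F is ranked above Proposal A on 9 ballots, Proposal A above Proposal F on 14.

Proposal A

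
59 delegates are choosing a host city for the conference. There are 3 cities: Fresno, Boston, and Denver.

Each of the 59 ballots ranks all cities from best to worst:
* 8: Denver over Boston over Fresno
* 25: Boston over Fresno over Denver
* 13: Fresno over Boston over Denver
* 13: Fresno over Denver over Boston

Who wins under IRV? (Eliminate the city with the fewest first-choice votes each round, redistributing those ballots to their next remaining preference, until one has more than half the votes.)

Round 1: Fresno 26, Boston 25, Denver 8. Denver eliminated.
Round 2: Fresno 26, Boston 33. Boston has a majority (≥30).

Boston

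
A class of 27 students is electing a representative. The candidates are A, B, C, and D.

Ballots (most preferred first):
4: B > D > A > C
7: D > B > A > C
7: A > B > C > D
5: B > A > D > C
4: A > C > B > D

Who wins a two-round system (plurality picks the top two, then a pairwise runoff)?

B

Round 1 first-place votes: A 11, B 9, C 0, D 7. A and B advance.
Runoff: A is ranked above B on 11 ballots, B above A on 16.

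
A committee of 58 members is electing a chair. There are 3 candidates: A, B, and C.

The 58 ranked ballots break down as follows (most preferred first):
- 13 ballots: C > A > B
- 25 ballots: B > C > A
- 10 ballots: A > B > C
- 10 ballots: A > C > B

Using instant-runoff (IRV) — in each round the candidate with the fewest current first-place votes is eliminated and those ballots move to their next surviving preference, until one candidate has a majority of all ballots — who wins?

Round 1: A 20, B 25, C 13. C eliminated.
Round 2: A 33, B 25. A has a majority (≥30).

A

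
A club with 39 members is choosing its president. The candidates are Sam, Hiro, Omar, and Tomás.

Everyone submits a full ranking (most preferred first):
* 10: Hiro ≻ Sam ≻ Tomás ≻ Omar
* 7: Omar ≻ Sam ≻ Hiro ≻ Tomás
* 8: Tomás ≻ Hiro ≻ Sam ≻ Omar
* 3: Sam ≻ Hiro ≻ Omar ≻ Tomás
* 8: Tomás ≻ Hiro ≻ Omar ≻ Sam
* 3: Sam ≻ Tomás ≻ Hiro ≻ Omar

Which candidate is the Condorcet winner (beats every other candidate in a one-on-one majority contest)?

Hiro

Hiro vs Sam: 26–13
Hiro vs Omar: 32–7
Hiro vs Tomás: 20–19
Hiro beats every other candidate.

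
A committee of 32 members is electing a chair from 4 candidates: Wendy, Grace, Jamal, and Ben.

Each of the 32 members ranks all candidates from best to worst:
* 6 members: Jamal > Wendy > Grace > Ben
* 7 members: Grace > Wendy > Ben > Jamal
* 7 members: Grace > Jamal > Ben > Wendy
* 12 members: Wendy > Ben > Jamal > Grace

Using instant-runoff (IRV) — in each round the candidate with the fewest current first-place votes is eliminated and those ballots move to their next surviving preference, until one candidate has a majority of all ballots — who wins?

Round 1: Wendy 12, Grace 14, Jamal 6, Ben 0. Ben eliminated.
Round 2: Wendy 12, Grace 14, Jamal 6. Jamal eliminated.
Round 3: Wendy 18, Grace 14. Wendy has a majority (≥17).

Wendy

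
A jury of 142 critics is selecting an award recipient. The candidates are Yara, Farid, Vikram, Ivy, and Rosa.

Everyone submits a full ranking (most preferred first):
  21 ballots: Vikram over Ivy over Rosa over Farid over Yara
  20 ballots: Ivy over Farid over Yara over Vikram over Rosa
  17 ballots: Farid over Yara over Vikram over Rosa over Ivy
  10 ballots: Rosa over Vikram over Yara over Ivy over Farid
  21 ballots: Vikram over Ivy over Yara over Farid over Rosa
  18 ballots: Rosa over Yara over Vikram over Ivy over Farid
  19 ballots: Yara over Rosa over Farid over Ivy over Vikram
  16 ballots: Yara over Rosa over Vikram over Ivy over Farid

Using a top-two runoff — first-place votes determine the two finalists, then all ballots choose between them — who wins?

Yara

Round 1 first-place votes: Yara 35, Farid 17, Vikram 42, Ivy 20, Rosa 28. Vikram and Yara advance.
Runoff: Vikram is ranked above Yara on 52 ballots, Yara above Vikram on 90.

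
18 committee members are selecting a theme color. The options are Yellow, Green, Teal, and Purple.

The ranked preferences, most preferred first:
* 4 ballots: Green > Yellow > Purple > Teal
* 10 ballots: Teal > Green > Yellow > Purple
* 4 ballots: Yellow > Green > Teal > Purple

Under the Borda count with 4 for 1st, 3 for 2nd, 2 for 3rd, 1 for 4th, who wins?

Green

Yellow: 4×3 + 10×2 + 4×4 = 48
Green: 4×4 + 10×3 + 4×3 = 58
Teal: 4×1 + 10×4 + 4×2 = 52
Purple: 4×2 + 10×1 + 4×1 = 22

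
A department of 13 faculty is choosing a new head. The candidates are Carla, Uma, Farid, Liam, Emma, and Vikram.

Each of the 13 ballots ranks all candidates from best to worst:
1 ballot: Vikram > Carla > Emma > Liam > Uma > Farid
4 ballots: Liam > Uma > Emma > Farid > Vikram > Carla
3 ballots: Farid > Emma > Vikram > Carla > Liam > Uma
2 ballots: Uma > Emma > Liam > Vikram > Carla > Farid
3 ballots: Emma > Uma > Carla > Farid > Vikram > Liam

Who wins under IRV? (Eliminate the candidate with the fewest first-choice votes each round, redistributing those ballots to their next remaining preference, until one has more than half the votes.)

Emma

Round 1: Carla 0, Uma 2, Farid 3, Liam 4, Emma 3, Vikram 1. Carla eliminated.
Round 2: Uma 2, Farid 3, Liam 4, Emma 3, Vikram 1. Vikram eliminated.
Round 3: Uma 2, Farid 3, Liam 4, Emma 4. Uma eliminated.
Round 4: Farid 3, Liam 4, Emma 6. Farid eliminated.
Round 5: Liam 4, Emma 9. Emma has a majority (≥7).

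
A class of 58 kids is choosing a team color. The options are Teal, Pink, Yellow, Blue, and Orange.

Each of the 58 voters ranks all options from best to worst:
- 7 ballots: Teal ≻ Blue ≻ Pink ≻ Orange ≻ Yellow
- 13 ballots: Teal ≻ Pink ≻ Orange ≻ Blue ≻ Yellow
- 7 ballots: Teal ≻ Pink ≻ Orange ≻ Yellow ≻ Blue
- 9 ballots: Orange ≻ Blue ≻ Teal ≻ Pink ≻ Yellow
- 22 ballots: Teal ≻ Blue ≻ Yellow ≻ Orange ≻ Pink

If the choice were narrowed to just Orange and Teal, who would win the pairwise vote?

Orange is ranked above Teal on 9 ballots; Teal above Orange on 49.

Teal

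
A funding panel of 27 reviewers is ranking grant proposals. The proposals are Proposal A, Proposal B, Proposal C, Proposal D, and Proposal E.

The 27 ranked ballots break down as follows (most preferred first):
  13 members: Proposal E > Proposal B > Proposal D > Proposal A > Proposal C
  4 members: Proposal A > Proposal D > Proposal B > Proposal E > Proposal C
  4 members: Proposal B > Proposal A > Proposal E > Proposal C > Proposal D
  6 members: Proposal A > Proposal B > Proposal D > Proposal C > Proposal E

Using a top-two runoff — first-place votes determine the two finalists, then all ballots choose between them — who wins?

Proposal A

Round 1 first-place votes: Proposal A 10, Proposal B 4, Proposal C 0, Proposal D 0, Proposal E 13. Proposal E and Proposal A advance.
Runoff: Proposal E is ranked above Proposal A on 13 ballots, Proposal A above Proposal E on 14.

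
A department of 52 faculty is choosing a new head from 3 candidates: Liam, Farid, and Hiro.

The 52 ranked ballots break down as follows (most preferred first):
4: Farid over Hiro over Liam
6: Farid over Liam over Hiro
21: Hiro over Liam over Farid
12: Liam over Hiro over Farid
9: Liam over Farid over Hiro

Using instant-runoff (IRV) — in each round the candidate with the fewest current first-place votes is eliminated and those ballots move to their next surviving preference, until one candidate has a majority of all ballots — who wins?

Liam

Round 1: Liam 21, Farid 10, Hiro 21. Farid eliminated.
Round 2: Liam 27, Hiro 25. Liam has a majority (≥27).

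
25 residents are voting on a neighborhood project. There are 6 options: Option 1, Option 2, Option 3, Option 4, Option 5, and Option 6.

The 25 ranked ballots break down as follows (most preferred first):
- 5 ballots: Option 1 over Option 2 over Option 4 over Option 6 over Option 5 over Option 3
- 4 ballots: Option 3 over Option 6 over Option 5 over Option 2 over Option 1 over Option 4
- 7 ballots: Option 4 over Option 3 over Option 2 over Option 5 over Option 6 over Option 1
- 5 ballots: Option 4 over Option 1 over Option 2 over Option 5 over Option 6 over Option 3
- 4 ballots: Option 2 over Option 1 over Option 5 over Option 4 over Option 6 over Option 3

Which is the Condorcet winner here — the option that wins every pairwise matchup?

Option 2 vs Option 1: 15–10
Option 2 vs Option 3: 14–11
Option 2 vs Option 4: 13–12
Option 2 vs Option 5: 21–4
Option 2 vs Option 6: 21–4
Option 2 beats every other option.

Option 2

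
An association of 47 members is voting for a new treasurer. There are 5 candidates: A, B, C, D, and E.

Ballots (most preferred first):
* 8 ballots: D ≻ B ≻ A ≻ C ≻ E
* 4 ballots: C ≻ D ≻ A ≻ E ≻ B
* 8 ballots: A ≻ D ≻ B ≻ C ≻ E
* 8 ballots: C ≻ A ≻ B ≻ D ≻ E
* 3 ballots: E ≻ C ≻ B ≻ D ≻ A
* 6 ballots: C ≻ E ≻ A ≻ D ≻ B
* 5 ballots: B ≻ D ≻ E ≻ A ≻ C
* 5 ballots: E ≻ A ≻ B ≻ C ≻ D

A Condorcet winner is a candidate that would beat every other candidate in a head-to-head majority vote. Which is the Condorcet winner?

A vs B: 31–16
A vs C: 26–21
A vs D: 27–20
A vs E: 28–19
A beats every other candidate.

A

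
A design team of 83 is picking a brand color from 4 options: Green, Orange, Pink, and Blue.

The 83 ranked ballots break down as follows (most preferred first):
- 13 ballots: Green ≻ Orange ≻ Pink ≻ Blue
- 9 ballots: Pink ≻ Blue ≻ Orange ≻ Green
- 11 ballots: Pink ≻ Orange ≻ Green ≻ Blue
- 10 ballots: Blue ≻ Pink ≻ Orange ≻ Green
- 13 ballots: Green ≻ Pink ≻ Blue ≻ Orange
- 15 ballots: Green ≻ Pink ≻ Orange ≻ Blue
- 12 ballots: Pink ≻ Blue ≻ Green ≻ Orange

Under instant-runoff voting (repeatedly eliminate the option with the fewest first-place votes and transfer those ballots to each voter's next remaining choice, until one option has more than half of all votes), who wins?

Round 1: Green 41, Orange 0, Pink 32, Blue 10. Orange eliminated.
Round 2: Green 41, Pink 32, Blue 10. Blue eliminated.
Round 3: Green 41, Pink 42. Pink has a majority (≥42).

Pink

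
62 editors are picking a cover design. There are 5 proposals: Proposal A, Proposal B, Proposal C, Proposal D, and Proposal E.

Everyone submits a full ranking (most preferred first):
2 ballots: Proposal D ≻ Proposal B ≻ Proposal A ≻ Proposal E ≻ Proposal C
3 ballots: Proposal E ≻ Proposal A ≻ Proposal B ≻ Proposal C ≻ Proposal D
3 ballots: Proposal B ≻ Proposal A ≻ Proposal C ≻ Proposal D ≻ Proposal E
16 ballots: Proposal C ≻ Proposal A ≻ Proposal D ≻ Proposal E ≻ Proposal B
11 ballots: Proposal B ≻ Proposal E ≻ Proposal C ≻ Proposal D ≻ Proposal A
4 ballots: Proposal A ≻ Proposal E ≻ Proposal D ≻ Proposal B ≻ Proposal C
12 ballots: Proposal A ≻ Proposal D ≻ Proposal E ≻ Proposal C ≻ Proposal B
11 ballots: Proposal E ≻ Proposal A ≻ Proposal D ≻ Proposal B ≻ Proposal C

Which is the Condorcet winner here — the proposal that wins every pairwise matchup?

Proposal A

Proposal A vs Proposal B: 46–16
Proposal A vs Proposal C: 35–27
Proposal A vs Proposal D: 49–13
Proposal A vs Proposal E: 37–25
Proposal A beats every other proposal.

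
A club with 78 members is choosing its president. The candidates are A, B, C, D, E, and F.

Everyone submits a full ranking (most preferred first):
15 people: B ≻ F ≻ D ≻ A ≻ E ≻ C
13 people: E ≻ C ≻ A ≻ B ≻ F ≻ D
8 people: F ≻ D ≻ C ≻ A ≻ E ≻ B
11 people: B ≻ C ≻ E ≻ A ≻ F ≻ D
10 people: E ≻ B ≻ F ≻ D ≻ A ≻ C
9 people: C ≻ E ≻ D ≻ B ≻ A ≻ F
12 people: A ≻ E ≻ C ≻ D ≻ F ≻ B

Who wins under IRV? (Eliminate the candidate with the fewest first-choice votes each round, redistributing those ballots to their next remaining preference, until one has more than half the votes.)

E

Round 1: A 12, B 26, C 9, D 0, E 23, F 8. D eliminated.
Round 2: A 12, B 26, C 9, E 23, F 8. F eliminated.
Round 3: A 12, B 26, C 17, E 23. A eliminated.
Round 4: B 26, C 17, E 35. C eliminated.
Round 5: B 26, E 52. E has a majority (≥40).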